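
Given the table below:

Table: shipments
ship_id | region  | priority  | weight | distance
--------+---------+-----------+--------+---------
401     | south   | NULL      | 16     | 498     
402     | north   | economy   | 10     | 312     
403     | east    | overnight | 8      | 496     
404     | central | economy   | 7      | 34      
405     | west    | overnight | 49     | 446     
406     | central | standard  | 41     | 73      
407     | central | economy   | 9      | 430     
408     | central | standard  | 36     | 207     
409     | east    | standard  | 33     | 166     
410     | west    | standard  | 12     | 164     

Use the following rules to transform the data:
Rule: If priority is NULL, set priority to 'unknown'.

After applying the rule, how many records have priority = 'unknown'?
1

Step 1: Count records where priority IS NULL
Step 2: Found 1 records with NULL priority
Step 3: These records will have priority set to 'unknown'
Step 4: Records already having priority = 'unknown': 0
Step 5: Answer: 1 + 0 = 1 records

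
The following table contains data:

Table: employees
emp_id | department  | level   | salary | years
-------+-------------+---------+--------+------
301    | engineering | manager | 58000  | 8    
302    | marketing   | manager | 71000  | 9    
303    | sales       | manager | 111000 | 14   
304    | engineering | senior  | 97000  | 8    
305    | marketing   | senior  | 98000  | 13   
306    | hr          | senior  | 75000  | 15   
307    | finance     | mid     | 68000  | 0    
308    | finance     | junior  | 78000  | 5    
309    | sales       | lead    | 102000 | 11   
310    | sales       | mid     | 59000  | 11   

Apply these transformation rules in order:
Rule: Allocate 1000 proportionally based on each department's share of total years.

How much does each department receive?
engineering: 170.21, finance: 53.19, hr: 159.57, marketing: 234.04, sales: 382.98

Step 1: Calculate total years = 94
Step 2: Calculate each department's proportion:
  engineering: 16/94 = 17.02% → 170.21
  finance: 5/94 = 5.32% → 53.19
  hr: 15/94 = 15.96% → 159.57
  marketing: 22/94 = 23.40% → 234.04
  sales: 36/94 = 38.30% → 382.98
Step 3: Verify: sum of allocations ≈ 1000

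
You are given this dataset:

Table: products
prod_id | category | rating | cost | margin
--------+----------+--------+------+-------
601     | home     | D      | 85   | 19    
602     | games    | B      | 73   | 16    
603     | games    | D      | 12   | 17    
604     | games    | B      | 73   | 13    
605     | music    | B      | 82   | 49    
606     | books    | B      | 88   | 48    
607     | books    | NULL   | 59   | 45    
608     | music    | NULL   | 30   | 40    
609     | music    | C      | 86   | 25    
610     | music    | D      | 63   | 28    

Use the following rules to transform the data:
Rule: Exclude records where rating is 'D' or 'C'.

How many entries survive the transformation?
6

Step 1: Count records to exclude
  - 3 (D) + 1 (C) = 4 records
Step 2: Total records: 10
Step 3: Remaining = 10 - 4 = 6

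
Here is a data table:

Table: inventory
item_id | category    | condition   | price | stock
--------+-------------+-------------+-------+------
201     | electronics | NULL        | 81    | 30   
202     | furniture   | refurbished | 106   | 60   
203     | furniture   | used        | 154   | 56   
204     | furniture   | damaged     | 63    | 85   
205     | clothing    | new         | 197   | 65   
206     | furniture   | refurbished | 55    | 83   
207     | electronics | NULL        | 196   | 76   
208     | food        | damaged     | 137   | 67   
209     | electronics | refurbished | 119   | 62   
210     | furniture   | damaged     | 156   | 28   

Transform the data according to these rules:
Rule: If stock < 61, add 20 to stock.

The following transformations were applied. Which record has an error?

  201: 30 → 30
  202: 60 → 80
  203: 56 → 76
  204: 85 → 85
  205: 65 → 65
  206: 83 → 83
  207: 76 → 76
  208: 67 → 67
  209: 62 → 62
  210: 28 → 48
Record 201 has an error. The correct transformed value should be 50, not 30.

Step 1: Check each record against the rule
Step 2: Record 201 has stock = 30
Step 3: Since 30 < 61, the bonus should have been applied
Step 4: Correct value = 50, but claimed value = 30
Conclusion: Record 201 has the error.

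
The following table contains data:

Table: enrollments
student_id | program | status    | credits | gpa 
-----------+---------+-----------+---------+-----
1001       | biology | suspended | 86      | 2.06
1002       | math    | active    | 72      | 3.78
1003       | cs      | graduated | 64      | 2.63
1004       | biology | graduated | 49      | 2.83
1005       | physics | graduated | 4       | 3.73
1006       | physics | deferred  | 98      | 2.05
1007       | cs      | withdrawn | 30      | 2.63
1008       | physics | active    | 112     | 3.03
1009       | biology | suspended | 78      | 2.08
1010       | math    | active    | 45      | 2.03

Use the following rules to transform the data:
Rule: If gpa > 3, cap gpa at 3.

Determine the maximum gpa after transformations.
3

Step 1: Original maximum gpa = 3.78
Step 2: Apply cap at 3
Step 3: 3 records had gpa > 3 and were capped
Step 4: Maximum after transformation = 3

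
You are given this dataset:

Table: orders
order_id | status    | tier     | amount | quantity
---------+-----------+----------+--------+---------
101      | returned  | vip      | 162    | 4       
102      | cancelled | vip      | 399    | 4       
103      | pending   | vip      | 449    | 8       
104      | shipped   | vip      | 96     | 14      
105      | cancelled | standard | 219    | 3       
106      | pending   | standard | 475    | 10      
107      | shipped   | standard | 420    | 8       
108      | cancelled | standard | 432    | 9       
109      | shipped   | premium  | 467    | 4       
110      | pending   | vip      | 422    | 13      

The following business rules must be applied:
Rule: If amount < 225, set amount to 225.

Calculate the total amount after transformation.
3739

Step 1: 3 records have amount < 225
Step 2: These records originally summed to 477
Step 3: After setting to minimum: 3 × 225 = 675
Step 4: Unaffected records sum: 3064
Step 5: Final sum = 675 + 3064 = 3739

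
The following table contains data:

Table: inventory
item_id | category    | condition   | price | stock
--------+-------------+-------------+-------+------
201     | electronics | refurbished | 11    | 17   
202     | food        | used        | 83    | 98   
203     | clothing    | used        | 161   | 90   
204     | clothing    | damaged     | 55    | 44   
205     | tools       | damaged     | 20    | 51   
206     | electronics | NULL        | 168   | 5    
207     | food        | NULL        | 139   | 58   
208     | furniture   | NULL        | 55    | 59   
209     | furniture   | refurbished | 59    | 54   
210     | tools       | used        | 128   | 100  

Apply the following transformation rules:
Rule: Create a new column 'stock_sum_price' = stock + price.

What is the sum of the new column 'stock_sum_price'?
1455

Step 1: For each record, compute stock + price
Example calculations:
  17 + 11 = 28
  98 + 83 = 181
  90 + 161 = 251
  ...
Step 2: Sum all derived values
Step 3: Total = 1455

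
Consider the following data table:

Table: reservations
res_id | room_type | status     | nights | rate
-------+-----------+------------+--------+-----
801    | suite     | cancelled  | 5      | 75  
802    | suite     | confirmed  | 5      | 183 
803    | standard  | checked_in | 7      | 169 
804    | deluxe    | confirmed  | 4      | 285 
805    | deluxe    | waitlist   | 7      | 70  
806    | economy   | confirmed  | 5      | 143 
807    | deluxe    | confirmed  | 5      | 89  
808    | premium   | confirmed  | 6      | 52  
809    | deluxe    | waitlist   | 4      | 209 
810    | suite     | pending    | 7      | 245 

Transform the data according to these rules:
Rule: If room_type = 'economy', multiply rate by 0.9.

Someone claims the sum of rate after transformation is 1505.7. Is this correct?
Yes, the result is correct.

Step 1: Calculate the correct sum after transformation
Step 2: Apply multiplier 0.9 to records where room_type = 'economy'
Step 3: Correct result = 1505.7
Step 4: Claimed result = 1505.7
Step 5: 1505.7 = 1505.7 ✓
Conclusion: The claimed result is correct.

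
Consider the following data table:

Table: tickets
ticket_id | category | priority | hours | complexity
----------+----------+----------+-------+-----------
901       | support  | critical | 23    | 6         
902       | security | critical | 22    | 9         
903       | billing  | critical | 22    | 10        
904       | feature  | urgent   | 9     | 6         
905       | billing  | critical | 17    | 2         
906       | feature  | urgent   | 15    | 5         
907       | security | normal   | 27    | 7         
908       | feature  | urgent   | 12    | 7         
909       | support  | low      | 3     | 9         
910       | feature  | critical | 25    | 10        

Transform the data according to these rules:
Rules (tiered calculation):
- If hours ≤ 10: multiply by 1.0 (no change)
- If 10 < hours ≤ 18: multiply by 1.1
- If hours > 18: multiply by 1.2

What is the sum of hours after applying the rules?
203.2

Step 1: Tier 1 (hours ≤ 10): 2 records, sum = 12 × 1.0 = 12.0
Step 2: Tier 2 (10 < hours ≤ 18): 3 records, sum = 44 × 1.1 = 48.4
Step 3: Tier 3 (hours > 18): 5 records, sum = 119 × 1.2 = 142.8
Step 4: Final sum = 12.0 + 48.4 + 142.8 = 203.2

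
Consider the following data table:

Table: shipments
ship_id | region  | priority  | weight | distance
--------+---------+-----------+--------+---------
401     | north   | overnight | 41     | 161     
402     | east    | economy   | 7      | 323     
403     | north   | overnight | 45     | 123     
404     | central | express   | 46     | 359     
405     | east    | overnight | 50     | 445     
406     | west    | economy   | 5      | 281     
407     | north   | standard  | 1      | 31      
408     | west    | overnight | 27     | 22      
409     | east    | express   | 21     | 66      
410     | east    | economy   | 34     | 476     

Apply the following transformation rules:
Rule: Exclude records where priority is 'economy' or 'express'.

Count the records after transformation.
5

Step 1: Count records to exclude
  - 3 (economy) + 2 (express) = 5 records
Step 2: Total records: 10
Step 3: Remaining = 10 - 5 = 5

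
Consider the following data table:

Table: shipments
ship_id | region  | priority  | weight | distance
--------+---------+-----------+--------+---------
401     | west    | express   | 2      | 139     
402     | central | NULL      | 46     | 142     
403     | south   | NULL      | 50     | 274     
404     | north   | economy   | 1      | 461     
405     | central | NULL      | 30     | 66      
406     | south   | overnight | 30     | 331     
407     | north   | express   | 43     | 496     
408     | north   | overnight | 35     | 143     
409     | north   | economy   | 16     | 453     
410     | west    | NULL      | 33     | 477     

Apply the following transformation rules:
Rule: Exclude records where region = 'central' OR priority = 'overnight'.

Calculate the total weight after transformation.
145

Step 1: Find records where region = 'central' OR priority = 'overnight'
Step 2: 4 records match, summing to 141
Step 3: Original sum: 286
Step 4: Remaining sum = 286 - 141 = 145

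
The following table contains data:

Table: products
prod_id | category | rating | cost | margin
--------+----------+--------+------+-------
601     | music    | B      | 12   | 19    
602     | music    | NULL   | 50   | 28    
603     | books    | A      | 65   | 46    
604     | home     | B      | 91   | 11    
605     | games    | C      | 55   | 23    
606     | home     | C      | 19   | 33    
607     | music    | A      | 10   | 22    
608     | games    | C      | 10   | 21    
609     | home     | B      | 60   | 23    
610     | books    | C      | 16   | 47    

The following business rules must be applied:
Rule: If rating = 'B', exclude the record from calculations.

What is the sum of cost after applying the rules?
225

Step 1: Identify records where rating = 'B'
Step 2: The excluded records sum to 163
Step 3: Original total cost = 388
Step 4: Remaining total = 388 - 163 = 225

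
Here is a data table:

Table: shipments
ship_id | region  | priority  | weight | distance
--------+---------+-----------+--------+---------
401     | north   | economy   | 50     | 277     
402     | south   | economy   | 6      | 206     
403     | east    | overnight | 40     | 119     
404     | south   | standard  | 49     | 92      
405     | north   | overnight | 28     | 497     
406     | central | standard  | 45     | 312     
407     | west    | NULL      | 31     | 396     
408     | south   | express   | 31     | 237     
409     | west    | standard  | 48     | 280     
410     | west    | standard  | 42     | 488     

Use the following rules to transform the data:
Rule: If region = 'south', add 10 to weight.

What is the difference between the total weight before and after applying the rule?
30

Step 1: Original sum of weight = 370
Step 2: 3 records have region = 'south'
Step 3: Each affected record changes by 10
Step 4: Total change = 3 × 10 = 30
Step 5: New sum = 370 + 30 = 400
Step 6: Difference = |400 - 370| = 30
        (Sum increased by 30)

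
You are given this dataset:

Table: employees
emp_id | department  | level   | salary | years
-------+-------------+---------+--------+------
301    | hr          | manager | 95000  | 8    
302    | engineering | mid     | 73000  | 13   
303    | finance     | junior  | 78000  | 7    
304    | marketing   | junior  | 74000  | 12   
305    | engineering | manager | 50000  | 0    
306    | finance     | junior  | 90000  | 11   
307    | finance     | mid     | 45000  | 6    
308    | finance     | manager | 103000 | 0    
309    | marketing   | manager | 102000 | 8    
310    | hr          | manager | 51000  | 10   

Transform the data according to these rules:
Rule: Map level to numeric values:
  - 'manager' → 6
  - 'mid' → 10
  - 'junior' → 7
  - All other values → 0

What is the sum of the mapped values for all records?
71

Step 1: Apply mapping to each record
Step 2: Count by status:
  'manager': 5 records × 6 = 30
  'mid': 2 records × 10 = 20
  'junior': 3 records × 7 = 21
Step 3: Sum all mapped values = 71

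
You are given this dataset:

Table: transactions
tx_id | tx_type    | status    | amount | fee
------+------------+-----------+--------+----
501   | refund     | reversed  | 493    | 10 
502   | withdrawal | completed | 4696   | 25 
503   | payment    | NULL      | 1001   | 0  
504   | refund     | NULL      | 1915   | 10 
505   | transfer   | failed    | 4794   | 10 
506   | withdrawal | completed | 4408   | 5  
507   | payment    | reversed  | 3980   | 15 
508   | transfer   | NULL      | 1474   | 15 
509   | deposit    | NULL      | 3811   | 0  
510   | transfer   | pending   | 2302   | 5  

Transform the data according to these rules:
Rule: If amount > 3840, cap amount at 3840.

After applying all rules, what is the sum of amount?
26356

Step 1: 4 records have amount > 3840
Step 2: These records originally summed to 17878
Step 3: After capping: 4 × 3840 = 15360
Step 4: Unaffected records sum: 10996
Step 5: Final sum = 15360 + 10996 = 26356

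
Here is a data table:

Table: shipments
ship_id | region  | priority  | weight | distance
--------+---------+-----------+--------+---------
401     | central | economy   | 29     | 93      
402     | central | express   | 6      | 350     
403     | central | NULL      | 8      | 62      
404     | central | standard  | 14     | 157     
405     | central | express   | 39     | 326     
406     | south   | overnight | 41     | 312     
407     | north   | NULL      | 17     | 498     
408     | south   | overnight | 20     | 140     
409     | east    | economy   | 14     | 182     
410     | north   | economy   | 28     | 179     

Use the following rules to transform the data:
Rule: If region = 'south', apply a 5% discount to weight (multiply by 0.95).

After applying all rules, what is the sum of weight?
212.95

Step 1: Records with region = 'south' have total weight = 61
Step 2: Apply multiplier: 61 × 0.95 = 57.95
Step 3: Other records total: 155
Step 4: Final sum = 57.95 + 155 = 212.95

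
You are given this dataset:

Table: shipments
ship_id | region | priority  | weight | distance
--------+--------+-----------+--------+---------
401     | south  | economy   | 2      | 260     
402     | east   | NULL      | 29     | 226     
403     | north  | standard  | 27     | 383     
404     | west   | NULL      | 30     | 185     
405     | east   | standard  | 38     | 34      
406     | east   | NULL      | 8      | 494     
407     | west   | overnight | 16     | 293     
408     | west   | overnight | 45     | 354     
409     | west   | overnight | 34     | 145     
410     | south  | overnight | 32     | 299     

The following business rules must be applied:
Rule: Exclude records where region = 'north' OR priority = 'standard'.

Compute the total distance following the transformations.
2256

Step 1: Find records where region = 'north' OR priority = 'standard'
Step 2: 2 records match, summing to 417
Step 3: Original sum: 2673
Step 4: Remaining sum = 2673 - 417 = 2256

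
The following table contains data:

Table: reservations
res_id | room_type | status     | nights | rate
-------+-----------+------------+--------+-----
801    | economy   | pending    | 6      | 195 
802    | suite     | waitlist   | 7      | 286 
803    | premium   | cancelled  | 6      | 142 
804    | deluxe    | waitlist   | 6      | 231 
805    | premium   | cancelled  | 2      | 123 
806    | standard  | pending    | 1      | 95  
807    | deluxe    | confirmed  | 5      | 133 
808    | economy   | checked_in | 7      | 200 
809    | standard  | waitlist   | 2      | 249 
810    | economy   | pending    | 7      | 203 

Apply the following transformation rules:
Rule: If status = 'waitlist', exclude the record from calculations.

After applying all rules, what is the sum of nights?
34

Step 1: Identify records where status = 'waitlist'
Step 2: The excluded records sum to 15
Step 3: Original total nights = 49
Step 4: Remaining total = 49 - 15 = 34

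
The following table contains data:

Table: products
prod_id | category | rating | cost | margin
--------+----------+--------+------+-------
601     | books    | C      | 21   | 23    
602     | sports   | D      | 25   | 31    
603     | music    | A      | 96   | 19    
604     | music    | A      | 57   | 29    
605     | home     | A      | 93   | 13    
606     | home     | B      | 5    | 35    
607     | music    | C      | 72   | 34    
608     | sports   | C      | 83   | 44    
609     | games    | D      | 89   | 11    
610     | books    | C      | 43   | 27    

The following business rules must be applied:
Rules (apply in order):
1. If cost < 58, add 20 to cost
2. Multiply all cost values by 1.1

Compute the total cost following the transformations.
752.4

Step 1: Apply Rule 1 - Add 20 to records with cost < 58
  - 5 records affected: 151 + (5 × 20) = 251
  - Unaffected records: 433
  - Sum after Rule 1: 684
Step 2: Apply Rule 2 - Multiply all by 1.1
  - 684 × 1.1 = 752.4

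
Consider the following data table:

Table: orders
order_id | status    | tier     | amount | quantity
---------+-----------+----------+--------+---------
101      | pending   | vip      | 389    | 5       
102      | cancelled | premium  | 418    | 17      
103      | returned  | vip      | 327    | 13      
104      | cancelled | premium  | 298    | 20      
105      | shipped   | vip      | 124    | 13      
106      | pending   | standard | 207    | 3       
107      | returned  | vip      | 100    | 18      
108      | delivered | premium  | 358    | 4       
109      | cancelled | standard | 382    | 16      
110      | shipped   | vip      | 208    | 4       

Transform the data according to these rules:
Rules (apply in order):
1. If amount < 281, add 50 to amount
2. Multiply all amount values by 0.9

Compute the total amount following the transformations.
2709.9

Step 1: Apply Rule 1 - Add 50 to records with amount < 281
  - 4 records affected: 639 + (4 × 50) = 839
  - Unaffected records: 2172
  - Sum after Rule 1: 3011
Step 2: Apply Rule 2 - Multiply all by 0.9
  - 3011 × 0.9 = 2709.9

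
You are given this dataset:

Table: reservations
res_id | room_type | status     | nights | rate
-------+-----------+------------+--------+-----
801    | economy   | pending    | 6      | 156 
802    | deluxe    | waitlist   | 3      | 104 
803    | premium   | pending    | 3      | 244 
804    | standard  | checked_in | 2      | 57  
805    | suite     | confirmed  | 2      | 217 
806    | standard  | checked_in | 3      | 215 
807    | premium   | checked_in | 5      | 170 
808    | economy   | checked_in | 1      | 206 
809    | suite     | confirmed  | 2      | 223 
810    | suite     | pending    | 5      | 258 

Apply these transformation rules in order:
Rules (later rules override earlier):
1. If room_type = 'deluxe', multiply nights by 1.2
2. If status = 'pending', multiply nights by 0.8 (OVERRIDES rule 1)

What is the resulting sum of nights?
29.8

Step 1: Rule 2 takes priority for records with status = 'pending'
  - 3 records: 14 × 0.8 = 11.2
Step 2: Rule 1 applies to remaining records with room_type = 'deluxe'
  - 1 records: 3 × 1.2 = 3.6
Step 3: Other records unchanged: 15
Step 4: Final sum = 11.2 + 3.6 + 15 = 29.8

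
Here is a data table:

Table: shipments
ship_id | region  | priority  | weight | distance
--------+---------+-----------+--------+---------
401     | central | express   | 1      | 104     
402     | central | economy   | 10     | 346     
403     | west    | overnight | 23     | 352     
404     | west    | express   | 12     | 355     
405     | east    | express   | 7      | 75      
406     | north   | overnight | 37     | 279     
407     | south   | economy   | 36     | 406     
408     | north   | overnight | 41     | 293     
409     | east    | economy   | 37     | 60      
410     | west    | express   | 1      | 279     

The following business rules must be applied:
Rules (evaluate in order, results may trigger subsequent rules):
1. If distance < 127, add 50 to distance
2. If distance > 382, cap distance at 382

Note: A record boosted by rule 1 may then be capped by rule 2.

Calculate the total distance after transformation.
2675

Step 1: Apply rule 1 to records with distance < 127
  - 3 records get bonus of 50
  - Of these, 0 records then exceed 382 and get capped
Step 2: Apply rule 2 to records with distance > 382
  - 1 records (original) are capped
Step 3: Calculate final sum = 2675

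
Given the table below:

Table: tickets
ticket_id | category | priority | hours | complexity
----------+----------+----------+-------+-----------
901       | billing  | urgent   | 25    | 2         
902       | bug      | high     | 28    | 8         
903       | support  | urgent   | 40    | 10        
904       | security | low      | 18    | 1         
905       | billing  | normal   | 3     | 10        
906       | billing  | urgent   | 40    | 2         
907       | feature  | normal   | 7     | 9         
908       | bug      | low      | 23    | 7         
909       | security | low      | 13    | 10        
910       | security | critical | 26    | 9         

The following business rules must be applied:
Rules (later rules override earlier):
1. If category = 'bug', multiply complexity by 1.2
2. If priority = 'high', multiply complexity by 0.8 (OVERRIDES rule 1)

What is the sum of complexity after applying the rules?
67.8

Step 1: Rule 2 takes priority for records with priority = 'high'
  - 1 records: 8 × 0.8 = 6.4
Step 2: Rule 1 applies to remaining records with category = 'bug'
  - 1 records: 7 × 1.2 = 8.4
Step 3: Other records unchanged: 53
Step 4: Final sum = 6.4 + 8.4 + 53 = 67.8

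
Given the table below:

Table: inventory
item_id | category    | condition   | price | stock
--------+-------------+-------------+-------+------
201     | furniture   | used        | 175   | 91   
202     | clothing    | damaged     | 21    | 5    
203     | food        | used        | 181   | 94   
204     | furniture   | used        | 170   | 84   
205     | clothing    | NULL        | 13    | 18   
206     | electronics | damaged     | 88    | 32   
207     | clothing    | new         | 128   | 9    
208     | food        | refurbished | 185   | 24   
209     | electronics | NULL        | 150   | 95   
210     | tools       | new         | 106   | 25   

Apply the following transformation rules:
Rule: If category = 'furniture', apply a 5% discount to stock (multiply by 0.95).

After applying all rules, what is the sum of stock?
468.25

Step 1: Records with category = 'furniture' have total stock = 175
Step 2: Apply multiplier: 175 × 0.95 = 166.25
Step 3: Other records total: 302
Step 4: Final sum = 166.25 + 302 = 468.25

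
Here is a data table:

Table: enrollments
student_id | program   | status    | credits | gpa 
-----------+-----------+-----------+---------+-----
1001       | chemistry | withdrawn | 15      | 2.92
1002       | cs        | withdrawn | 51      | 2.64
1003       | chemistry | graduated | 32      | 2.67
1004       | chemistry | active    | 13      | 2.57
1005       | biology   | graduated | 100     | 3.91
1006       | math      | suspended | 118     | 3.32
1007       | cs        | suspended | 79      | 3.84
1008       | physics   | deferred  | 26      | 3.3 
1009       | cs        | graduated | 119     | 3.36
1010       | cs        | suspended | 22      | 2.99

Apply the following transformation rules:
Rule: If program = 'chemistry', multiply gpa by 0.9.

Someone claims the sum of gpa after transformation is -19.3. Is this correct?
No, the correct result is 30.7.

Step 1: Calculate the correct sum after transformation
Step 2: Apply multiplier 0.9 to records where program = 'chemistry'
Step 3: Correct result = 30.7
Step 4: Claimed result = -19.3
Step 5: 30.7 ≠ -19.3
Conclusion: The claimed result is incorrect. The correct answer is 30.7.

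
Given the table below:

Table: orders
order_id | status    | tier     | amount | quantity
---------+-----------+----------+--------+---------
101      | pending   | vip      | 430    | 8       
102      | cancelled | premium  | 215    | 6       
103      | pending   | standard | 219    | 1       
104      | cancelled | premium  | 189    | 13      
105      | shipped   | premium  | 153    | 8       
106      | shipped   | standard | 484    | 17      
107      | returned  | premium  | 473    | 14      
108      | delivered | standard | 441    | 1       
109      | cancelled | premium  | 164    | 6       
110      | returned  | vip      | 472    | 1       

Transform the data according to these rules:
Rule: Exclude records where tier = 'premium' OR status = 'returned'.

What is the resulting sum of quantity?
27

Step 1: Find records where tier = 'premium' OR status = 'returned'
Step 2: 6 records match, summing to 48
Step 3: Original sum: 75
Step 4: Remaining sum = 75 - 48 = 27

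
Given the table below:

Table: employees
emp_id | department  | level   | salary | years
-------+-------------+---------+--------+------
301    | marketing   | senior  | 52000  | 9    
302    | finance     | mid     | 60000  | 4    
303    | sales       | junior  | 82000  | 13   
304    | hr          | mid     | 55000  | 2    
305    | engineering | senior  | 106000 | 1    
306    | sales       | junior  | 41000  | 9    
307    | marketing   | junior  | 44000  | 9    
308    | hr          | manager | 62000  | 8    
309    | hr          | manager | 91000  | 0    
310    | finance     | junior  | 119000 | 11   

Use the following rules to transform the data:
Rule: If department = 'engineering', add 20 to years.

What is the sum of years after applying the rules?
86

Step 1: Count records where department = 'engineering': 1
Step 2: Total bonus added: 1 × 20 = 20
Step 3: Original sum of years: 66
Step 4: Final sum = 66 + 20 = 86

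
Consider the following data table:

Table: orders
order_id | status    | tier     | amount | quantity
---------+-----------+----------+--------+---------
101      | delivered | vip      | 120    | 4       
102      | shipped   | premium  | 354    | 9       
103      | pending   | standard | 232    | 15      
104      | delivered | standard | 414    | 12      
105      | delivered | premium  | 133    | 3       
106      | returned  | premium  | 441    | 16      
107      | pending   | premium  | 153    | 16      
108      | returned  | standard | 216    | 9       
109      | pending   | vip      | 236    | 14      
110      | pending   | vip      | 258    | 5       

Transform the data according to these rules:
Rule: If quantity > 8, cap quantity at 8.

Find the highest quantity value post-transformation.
8

Step 1: Original maximum quantity = 16
Step 2: Apply cap at 8
Step 3: 7 records had quantity > 8 and were capped
Step 4: Maximum after transformation = 8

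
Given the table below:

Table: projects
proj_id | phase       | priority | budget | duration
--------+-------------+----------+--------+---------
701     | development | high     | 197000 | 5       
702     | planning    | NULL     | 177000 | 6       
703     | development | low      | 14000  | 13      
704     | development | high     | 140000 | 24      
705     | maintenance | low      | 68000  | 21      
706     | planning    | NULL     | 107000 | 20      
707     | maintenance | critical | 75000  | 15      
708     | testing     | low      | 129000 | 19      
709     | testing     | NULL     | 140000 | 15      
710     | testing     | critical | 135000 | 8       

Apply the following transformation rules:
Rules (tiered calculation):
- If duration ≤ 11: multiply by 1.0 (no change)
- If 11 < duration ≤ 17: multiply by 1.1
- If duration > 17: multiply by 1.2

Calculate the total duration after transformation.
167.1

Step 1: Tier 1 (duration ≤ 11): 3 records, sum = 19 × 1.0 = 19.0
Step 2: Tier 2 (11 < duration ≤ 17): 3 records, sum = 43 × 1.1 = 47.3
Step 3: Tier 3 (duration > 17): 4 records, sum = 84 × 1.2 = 100.8
Step 4: Final sum = 19.0 + 47.3 + 100.8 = 167.1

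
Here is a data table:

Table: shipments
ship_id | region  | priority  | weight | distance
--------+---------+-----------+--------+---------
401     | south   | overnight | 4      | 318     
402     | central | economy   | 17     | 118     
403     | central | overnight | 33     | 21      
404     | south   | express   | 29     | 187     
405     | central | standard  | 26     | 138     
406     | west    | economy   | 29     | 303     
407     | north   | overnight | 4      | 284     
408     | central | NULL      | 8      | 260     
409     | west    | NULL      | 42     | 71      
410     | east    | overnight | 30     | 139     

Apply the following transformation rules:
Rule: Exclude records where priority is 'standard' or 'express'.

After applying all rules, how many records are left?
8

Step 1: Count records to exclude
  - 1 (standard) + 1 (express) = 2 records
Step 2: Total records: 10
Step 3: Remaining = 10 - 2 = 8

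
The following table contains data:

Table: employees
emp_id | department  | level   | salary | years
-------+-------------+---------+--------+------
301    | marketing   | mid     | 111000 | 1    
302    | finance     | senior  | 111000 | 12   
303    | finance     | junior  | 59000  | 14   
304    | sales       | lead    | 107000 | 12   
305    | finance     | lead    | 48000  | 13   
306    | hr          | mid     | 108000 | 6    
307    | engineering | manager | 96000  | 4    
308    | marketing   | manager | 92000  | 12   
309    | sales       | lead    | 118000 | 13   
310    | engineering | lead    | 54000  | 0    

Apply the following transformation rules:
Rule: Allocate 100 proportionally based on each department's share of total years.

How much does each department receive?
engineering: 4.6, finance: 44.83, hr: 6.9, marketing: 14.94, sales: 28.74

Step 1: Calculate total years = 87
Step 2: Calculate each department's proportion:
  engineering: 4/87 = 4.60% → 4.6
  finance: 39/87 = 44.83% → 44.83
  hr: 6/87 = 6.90% → 6.9
  marketing: 13/87 = 14.94% → 14.94
  sales: 25/87 = 28.74% → 28.74
Step 3: Verify: sum of allocations ≈ 100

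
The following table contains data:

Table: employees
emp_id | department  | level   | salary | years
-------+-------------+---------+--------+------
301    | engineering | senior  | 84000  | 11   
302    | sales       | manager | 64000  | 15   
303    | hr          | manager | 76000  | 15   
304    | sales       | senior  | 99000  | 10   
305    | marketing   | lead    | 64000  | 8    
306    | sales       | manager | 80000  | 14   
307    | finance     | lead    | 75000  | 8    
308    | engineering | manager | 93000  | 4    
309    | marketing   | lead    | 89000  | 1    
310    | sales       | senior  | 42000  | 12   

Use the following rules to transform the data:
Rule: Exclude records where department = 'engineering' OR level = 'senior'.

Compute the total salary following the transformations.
448000

Step 1: Find records where department = 'engineering' OR level = 'senior'
Step 2: 4 records match, summing to 318000
Step 3: Original sum: 766000
Step 4: Remaining sum = 766000 - 318000 = 448000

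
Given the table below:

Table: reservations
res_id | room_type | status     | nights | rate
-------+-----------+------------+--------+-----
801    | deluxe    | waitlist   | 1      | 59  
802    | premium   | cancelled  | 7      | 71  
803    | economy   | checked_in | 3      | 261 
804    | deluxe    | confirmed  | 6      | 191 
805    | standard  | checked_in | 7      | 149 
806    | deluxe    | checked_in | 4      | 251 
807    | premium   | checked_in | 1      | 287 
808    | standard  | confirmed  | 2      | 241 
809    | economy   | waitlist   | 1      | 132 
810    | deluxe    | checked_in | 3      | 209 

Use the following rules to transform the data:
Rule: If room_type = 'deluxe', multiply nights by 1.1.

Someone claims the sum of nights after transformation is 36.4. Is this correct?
Yes, the result is correct.

Step 1: Calculate the correct sum after transformation
Step 2: Apply multiplier 1.1 to records where room_type = 'deluxe'
Step 3: Correct result = 36.4
Step 4: Claimed result = 36.4
Step 5: 36.4 = 36.4 ✓
Conclusion: The claimed result is correct.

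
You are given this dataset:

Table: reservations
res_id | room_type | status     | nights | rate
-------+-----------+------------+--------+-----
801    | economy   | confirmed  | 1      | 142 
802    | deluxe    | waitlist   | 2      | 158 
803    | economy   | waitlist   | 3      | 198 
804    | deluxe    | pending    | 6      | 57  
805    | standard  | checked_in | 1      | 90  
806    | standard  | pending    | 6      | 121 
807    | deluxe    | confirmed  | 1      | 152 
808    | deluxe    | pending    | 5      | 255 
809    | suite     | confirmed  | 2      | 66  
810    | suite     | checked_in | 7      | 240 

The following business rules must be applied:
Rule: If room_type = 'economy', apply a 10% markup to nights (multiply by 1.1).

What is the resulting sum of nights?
34.4

Step 1: Records with room_type = 'economy' have total nights = 4
Step 2: Apply multiplier: 4 × 1.1 = 4.4
Step 3: Other records total: 30
Step 4: Final sum = 4.4 + 30 = 34.4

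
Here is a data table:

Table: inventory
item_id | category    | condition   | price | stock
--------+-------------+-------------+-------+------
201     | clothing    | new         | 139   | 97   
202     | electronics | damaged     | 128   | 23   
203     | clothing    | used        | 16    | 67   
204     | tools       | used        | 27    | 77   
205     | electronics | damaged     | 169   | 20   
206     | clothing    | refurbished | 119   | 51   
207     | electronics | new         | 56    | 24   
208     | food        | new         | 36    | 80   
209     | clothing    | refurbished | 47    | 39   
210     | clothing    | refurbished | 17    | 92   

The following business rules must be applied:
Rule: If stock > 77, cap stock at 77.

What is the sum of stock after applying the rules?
532

Step 1: 3 records have stock > 77
Step 2: These records originally summed to 269
Step 3: After capping: 3 × 77 = 231
Step 4: Unaffected records sum: 301
Step 5: Final sum = 231 + 301 = 532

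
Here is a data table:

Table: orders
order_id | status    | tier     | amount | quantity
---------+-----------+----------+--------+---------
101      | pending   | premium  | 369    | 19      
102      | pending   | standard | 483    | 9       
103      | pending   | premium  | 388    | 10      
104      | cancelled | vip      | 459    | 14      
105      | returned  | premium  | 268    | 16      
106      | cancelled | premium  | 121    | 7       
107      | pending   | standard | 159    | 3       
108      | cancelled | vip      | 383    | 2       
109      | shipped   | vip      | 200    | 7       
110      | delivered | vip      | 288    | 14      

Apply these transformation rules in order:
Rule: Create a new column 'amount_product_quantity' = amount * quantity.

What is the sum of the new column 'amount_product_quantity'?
33474

Step 1: For each record, compute amount * quantity
Example calculations:
  369 * 19 = 7011
  483 * 9 = 4347
  388 * 10 = 3880
  ...
Step 2: Sum all derived values
Step 3: Total = 33474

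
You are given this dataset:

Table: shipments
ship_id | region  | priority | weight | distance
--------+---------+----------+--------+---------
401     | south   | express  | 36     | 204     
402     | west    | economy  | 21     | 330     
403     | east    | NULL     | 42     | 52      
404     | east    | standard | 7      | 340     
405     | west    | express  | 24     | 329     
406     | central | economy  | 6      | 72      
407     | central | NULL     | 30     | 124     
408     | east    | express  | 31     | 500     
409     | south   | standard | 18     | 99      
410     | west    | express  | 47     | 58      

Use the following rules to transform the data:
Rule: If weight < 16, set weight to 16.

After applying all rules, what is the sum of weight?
281

Step 1: 2 records have weight < 16
Step 2: These records originally summed to 13
Step 3: After setting to minimum: 2 × 16 = 32
Step 4: Unaffected records sum: 249
Step 5: Final sum = 32 + 249 = 281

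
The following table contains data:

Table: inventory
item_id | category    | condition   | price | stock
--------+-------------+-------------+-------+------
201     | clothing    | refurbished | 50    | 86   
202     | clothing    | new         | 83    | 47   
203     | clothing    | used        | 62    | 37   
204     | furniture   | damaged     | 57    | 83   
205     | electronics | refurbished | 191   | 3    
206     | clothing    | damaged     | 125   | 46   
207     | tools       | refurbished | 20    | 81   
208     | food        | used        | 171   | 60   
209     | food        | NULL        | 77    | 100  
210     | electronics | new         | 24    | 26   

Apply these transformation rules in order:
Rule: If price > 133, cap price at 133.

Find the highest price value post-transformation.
133

Step 1: Original maximum price = 191
Step 2: Apply cap at 133
Step 3: 2 records had price > 133 and were capped
Step 4: Maximum after transformation = 133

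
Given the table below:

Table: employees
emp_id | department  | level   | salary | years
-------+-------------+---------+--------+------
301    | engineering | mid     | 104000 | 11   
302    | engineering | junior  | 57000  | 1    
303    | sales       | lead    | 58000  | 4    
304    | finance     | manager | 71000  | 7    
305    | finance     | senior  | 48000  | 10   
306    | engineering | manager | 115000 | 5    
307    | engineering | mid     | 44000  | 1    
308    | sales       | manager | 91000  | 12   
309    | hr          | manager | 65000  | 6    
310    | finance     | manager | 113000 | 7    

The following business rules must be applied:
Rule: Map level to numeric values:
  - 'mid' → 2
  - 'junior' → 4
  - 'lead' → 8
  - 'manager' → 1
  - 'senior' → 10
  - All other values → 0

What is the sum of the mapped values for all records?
31

Step 1: Apply mapping to each record
Step 2: Count by status:
  'mid': 2 records × 2 = 4
  'junior': 1 records × 4 = 4
  'lead': 1 records × 8 = 8
  'manager': 5 records × 1 = 5
  'senior': 1 records × 10 = 10
Step 3: Sum all mapped values = 31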